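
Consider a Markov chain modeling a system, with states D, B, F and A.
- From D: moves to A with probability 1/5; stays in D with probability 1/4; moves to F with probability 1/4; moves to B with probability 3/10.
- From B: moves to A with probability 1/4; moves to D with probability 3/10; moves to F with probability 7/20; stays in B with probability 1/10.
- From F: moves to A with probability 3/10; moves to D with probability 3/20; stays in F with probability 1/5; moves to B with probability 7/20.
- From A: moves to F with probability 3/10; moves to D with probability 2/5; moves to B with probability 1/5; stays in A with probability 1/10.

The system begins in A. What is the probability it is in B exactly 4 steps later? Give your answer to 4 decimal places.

Propagate the distribution vector 4 steps from A.
After 0 steps: (0.0000, 0.0000, 0.0000, 1.0000)
After 1 step: (0.4000, 0.2000, 0.3000, 0.1000)
After 2 steps: (0.2450, 0.2650, 0.2600, 0.2300)
After 3 steps: (0.2718, 0.2370, 0.2750, 0.2163)
After 4 steps: (0.2668, 0.2447, 0.2708, 0.2177)
P(in B after 4 steps) = 0.2447

0.2447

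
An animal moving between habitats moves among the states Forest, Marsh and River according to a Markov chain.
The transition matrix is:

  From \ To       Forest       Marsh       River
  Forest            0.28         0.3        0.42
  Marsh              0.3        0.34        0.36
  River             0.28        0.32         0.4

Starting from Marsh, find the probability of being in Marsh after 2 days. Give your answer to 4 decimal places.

Sum over the intermediate state after 1 day:
P = P(Marsh→Forest)·P(Forest→Marsh) + P(Marsh→Marsh)·P(Marsh→Marsh) + P(Marsh→River)·P(River→Marsh)
  = 0.3×0.3 + 0.34×0.34 + 0.36×0.32
  = 0.0900 + 0.1156 + 0.1152 = 0.3208

0.3208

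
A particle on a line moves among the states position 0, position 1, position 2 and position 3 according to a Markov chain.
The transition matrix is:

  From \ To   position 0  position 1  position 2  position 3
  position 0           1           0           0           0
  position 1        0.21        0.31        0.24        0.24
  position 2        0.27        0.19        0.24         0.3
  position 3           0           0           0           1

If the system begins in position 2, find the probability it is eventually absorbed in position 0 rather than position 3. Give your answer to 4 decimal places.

Let h(s) be the probability of absorption at position 0 starting from transient state s. Then h(position 0) = 1 and h(position 3) = 0. By first-step analysis:
h(position 1) = 0.21·1 + 0.31·h(position 1) + 0.24·h(position 2) + 0.24·0
h(position 2) = 0.27·1 + 0.19·h(position 1) + 0.24·h(position 2) + 0.3·0
Solving: h(position 1) = 0.4687, h(position 2) = 0.4724.
Starting from position 2, the probability is 0.4724.

0.4724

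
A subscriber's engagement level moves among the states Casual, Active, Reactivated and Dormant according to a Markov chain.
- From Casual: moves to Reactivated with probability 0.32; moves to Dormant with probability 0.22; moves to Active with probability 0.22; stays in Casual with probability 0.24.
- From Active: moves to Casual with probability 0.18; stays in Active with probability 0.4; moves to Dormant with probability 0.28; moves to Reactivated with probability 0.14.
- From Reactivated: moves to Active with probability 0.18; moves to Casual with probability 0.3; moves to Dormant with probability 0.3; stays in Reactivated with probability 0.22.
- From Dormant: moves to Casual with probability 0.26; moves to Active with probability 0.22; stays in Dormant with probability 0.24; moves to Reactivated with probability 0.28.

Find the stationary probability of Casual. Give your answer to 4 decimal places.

0.2442

Let the stationary distribution be π with π = πP and π_1 + π_2 + π_3 + π_4 = 1.
π_1 = 0.24·π_1 + 0.18·π_2 + 0.3·π_3 + 0.26·π_4
π_2 = 0.22·π_1 + 0.4·π_2 + 0.18·π_3 + 0.22·π_4
π_3 = 0.32·π_1 + 0.14·π_2 + 0.22·π_3 + 0.28·π_4
Solving with the normalization constraint gives π = (0.2442, 0.2566, 0.2395, 0.2597).
So the stationary probability of Casual is 0.2442.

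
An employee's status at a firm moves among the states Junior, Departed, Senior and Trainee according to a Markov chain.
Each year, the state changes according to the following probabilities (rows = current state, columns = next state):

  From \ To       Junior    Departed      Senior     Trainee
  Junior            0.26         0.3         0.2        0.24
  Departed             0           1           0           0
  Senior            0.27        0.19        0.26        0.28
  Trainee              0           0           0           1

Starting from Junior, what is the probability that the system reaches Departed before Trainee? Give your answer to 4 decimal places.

Let h(s) be the probability of absorption at Departed starting from transient state s. Then h(Departed) = 1 and h(Trainee) = 0. By first-step analysis:
h(Junior) = 0.26·h(Junior) + 0.3·1 + 0.2·h(Senior) + 0.24·0
h(Senior) = 0.27·h(Junior) + 0.19·1 + 0.26·h(Senior) + 0.28·0
Solving: h(Junior) = 0.5267, h(Senior) = 0.4489.
Starting from Junior, the probability is 0.5267.

0.5267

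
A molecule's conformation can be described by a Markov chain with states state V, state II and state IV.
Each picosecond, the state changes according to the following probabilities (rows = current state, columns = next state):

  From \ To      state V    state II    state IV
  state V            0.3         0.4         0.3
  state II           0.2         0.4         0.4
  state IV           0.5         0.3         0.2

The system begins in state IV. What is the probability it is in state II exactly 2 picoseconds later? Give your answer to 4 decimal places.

Sum over the intermediate state after 1 picosecond:
P = P(state IV→state V)·P(state V→state II) + P(state IV→state II)·P(state II→state II) + P(state IV→state IV)·P(state IV→state II)
  = 0.5×0.4 + 0.3×0.4 + 0.2×0.3
  = 0.2000 + 0.1200 + 0.0600 = 0.3800

0.3800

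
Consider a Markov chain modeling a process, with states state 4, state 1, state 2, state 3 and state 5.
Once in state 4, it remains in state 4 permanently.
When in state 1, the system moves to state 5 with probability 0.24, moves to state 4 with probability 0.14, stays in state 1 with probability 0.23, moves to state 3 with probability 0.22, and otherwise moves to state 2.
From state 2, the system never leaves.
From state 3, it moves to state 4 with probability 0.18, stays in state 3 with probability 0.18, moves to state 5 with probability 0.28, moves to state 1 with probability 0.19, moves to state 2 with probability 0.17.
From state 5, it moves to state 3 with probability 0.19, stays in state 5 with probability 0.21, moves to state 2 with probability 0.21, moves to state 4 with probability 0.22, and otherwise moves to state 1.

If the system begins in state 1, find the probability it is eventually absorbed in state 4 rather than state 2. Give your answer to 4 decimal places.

Let h(s) be the probability of absorption at state 4 starting from transient state s. Then h(state 4) = 1 and h(state 2) = 0. By first-step analysis:
h(state 1) = 0.14·1 + 0.23·h(state 1) + 0.17·0 + 0.22·h(state 3) + 0.24·h(state 5)
h(state 3) = 0.18·1 + 0.19·h(state 1) + 0.17·0 + 0.18·h(state 3) + 0.28·h(state 5)
h(state 5) = 0.22·1 + 0.17·h(state 1) + 0.21·0 + 0.19·h(state 3) + 0.21·h(state 5)
Solving: h(state 1) = 0.4825, h(state 3) = 0.5032, h(state 5) = 0.5033.
Starting from state 1, the probability is 0.4825.

0.4825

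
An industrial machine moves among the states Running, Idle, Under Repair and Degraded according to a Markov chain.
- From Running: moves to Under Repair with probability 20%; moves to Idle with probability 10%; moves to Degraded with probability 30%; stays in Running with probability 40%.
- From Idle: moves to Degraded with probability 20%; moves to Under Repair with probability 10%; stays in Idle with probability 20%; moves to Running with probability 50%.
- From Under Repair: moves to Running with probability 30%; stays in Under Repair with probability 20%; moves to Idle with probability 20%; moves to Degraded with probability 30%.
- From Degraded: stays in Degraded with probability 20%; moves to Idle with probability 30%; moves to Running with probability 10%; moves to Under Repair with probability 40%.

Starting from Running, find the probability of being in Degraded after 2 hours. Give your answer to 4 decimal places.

Propagate the distribution vector 2 hours from Running.
After 0 hours: (1.0000, 0.0000, 0.0000, 0.0000)
After 1 hour: (0.4000, 0.1000, 0.2000, 0.3000)
After 2 hours: (0.3000, 0.1900, 0.2500, 0.2600)
P(in Degraded after 2 hours) = 0.2600

0.2600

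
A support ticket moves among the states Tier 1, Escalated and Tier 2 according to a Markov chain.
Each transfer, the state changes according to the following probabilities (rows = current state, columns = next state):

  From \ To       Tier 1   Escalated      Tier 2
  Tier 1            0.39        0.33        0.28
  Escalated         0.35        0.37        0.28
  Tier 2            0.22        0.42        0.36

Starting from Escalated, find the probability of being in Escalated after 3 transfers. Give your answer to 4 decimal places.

Propagate the distribution vector 3 transfers from Escalated.
After 0 transfers: (0.0000, 1.0000, 0.0000)
After 1 transfer: (0.3500, 0.3700, 0.2800)
After 2 transfers: (0.3276, 0.3700, 0.3024)
After 3 transfers: (0.3238, 0.3720, 0.3042)
P(in Escalated after 3 transfers) = 0.3720

0.3720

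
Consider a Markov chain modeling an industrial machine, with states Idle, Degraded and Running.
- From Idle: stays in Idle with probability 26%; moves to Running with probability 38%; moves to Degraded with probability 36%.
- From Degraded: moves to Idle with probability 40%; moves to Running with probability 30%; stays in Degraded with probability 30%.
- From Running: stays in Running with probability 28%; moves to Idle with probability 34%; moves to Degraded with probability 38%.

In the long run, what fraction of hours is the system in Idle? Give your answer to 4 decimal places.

0.3340

Let the stationary distribution be π with π = πP and π_1 + π_2 + π_3 = 1.
π_1 = 0.26·π_1 + 0.4·π_2 + 0.34·π_3
π_2 = 0.36·π_1 + 0.3·π_2 + 0.38·π_3
Solving with the normalization constraint gives π = (0.3340, 0.3457, 0.3203).
So the stationary probability of Idle is 0.3340.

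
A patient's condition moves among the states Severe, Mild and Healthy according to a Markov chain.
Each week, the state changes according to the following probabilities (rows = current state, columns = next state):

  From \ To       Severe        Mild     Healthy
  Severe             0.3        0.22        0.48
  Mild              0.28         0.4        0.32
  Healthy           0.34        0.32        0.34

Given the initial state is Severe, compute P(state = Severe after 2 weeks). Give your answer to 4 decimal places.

0.3148

Sum over the intermediate state after 1 week:
P = P(Severe→Severe)·P(Severe→Severe) + P(Severe→Mild)·P(Mild→Severe) + P(Severe→Healthy)·P(Healthy→Severe)
  = 0.3×0.3 + 0.22×0.28 + 0.48×0.34
  = 0.0900 + 0.0616 + 0.1632 = 0.3148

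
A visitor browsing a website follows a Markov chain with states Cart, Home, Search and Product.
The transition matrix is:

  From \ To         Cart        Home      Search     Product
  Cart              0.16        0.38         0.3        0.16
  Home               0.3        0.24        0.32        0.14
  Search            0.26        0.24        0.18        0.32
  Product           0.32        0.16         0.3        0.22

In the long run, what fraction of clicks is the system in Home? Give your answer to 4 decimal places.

Let the stationary distribution be π with π = πP and π_1 + π_2 + π_3 + π_4 = 1.
π_1 = 0.16·π_1 + 0.3·π_2 + 0.26·π_3 + 0.32·π_4
π_2 = 0.38·π_1 + 0.24·π_2 + 0.24·π_3 + 0.16·π_4
π_3 = 0.3·π_1 + 0.32·π_2 + 0.18·π_3 + 0.3·π_4
Solving with the normalization constraint gives π = (0.2573, 0.2591, 0.2725, 0.2111).
So the stationary probability of Home is 0.2591.

0.2591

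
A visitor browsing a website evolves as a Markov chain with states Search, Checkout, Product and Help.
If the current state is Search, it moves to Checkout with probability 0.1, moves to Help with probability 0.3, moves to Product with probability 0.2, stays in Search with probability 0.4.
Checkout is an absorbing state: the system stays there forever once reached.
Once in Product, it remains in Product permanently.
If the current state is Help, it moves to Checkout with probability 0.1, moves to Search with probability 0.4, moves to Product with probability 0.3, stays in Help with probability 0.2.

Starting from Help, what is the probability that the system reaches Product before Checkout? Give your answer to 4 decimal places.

0.7222

Let h(s) be the probability of absorption at Product starting from transient state s. Then h(Product) = 1 and h(Checkout) = 0. By first-step analysis:
h(Search) = 0.4·h(Search) + 0.1·0 + 0.2·1 + 0.3·h(Help)
h(Help) = 0.4·h(Search) + 0.1·0 + 0.3·1 + 0.2·h(Help)
Solving: h(Search) = 0.6944, h(Help) = 0.7222.
Starting from Help, the probability is 0.7222.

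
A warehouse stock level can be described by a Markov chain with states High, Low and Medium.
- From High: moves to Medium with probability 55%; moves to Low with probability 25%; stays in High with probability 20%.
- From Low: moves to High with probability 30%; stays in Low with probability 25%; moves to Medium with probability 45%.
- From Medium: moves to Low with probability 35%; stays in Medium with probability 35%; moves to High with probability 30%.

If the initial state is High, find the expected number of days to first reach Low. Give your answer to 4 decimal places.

Let t(s) be the expected number of days to first reach Low from state s, with t(Low) = 0. Conditioning on the first day:
t(High) = 1 + 0.2·t(High) + 0.55·t(Medium)
t(Medium) = 1 + 0.3·t(High) + 0.35·t(Medium)
Solving: t(High) = 3.3803, t(Medium) = 3.0986.
Expected days from High to Low: 3.3803.

3.3803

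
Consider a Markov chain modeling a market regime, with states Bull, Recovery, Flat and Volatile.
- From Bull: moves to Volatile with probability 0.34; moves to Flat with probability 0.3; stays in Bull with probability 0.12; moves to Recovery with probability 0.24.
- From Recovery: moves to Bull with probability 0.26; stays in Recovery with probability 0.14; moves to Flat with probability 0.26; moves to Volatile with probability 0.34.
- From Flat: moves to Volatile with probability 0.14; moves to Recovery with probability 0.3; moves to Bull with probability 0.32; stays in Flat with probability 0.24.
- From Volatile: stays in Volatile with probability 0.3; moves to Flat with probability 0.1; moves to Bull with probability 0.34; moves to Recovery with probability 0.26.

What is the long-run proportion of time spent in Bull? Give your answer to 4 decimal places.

Let the stationary distribution be π with π = πP and π_1 + π_2 + π_3 + π_4 = 1.
π_1 = 0.12·π_1 + 0.26·π_2 + 0.32·π_3 + 0.34·π_4
π_2 = 0.24·π_1 + 0.14·π_2 + 0.3·π_3 + 0.26·π_4
π_3 = 0.3·π_1 + 0.26·π_2 + 0.24·π_3 + 0.1·π_4
Solving with the normalization constraint gives π = (0.2596, 0.2354, 0.2205, 0.2845).
So the stationary probability of Bull is 0.2596.

0.2596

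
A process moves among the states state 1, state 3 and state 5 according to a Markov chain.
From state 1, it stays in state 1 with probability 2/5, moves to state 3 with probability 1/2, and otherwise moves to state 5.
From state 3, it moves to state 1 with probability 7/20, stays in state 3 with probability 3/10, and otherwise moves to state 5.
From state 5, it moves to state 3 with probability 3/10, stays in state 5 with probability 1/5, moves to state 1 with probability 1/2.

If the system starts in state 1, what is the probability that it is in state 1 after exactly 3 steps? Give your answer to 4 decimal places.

Propagate the distribution vector 3 steps from state 1.
After 0 steps: (1.0000, 0.0000, 0.0000)
After 1 step: (0.4000, 0.5000, 0.1000)
After 2 steps: (0.3850, 0.3800, 0.2350)
After 3 steps: (0.4045, 0.3770, 0.2185)
P(in state 1 after 3 steps) = 0.4045

0.4045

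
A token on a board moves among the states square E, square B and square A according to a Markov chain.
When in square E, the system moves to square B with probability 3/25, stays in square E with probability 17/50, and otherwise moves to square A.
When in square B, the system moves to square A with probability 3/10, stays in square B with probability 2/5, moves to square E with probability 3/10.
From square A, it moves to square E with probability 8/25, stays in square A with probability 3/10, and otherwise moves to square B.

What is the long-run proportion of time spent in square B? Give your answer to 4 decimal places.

Let the stationary distribution be π with π = πP and π_1 + π_2 + π_3 = 1.
π_1 = 0.34·π_1 + 0.3·π_2 + 0.32·π_3
π_2 = 0.12·π_1 + 0.4·π_2 + 0.38·π_3
Solving with the normalization constraint gives π = (0.3204, 0.3028, 0.3769).
So the stationary probability of square B is 0.3028.

0.3028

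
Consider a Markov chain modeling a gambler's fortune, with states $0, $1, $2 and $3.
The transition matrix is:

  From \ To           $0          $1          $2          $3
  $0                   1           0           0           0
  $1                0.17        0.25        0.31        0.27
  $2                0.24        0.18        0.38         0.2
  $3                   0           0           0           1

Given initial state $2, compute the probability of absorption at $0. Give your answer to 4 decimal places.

0.5147

Let h(s) be the probability of absorption at $0 starting from transient state s. Then h($0) = 1 and h($3) = 0. By first-step analysis:
h($1) = 0.17·1 + 0.25·h($1) + 0.31·h($2) + 0.27·0
h($2) = 0.24·1 + 0.18·h($1) + 0.38·h($2) + 0.2·0
Solving: h($1) = 0.4394, h($2) = 0.5147.
Starting from $2, the probability is 0.5147.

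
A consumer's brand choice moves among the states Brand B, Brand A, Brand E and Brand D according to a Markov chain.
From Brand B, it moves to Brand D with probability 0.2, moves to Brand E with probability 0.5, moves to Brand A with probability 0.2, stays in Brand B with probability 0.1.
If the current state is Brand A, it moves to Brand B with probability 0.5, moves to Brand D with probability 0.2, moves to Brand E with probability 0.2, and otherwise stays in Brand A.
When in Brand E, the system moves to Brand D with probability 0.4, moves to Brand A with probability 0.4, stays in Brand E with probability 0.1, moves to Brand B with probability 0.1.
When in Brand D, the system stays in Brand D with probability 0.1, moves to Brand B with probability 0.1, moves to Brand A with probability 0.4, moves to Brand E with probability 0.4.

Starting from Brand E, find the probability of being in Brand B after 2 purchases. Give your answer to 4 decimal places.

0.2600

Propagate the distribution vector 2 purchases from Brand E.
After 0 purchases: (0.0000, 0.0000, 1.0000, 0.0000)
After 1 purchase: (0.1000, 0.4000, 0.1000, 0.4000)
After 2 purchases: (0.2600, 0.2600, 0.3000, 0.1800)
P(in Brand B after 2 purchases) = 0.2600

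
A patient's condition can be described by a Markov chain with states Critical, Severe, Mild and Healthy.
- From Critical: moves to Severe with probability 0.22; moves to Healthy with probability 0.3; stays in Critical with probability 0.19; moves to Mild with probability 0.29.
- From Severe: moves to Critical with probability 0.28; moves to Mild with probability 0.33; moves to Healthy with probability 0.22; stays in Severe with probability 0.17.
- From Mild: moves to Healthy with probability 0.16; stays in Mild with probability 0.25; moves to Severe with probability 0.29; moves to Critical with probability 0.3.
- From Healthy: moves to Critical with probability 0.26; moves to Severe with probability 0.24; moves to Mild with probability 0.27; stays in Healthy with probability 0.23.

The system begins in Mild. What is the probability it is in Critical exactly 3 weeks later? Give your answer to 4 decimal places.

0.2582

Propagate the distribution vector 3 weeks from Mild.
After 0 weeks: (0.0000, 0.0000, 1.0000, 0.0000)
After 1 week: (0.3000, 0.2900, 0.2500, 0.1600)
After 2 weeks: (0.2548, 0.2262, 0.2884, 0.2306)
After 3 weeks: (0.2582, 0.2335, 0.2829, 0.2254)
P(in Critical after 3 weeks) = 0.2582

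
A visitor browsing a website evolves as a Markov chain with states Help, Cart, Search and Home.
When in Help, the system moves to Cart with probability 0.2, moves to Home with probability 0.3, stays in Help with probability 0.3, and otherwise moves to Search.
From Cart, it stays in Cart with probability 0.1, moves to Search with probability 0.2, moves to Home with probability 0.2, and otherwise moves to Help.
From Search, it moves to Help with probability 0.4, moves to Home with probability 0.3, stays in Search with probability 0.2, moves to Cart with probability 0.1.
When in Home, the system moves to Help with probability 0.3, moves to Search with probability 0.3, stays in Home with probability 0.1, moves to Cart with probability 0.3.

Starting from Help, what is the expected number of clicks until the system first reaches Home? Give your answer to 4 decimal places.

Let t(s) be the expected number of clicks to first reach Home from state s, with t(Home) = 0. Conditioning on the first click:
t(Help) = 1 + 0.3·t(Help) + 0.2·t(Cart) + 0.2·t(Search)
t(Cart) = 1 + 0.5·t(Help) + 0.1·t(Cart) + 0.2·t(Search)
t(Search) = 1 + 0.4·t(Help) + 0.1·t(Cart) + 0.2·t(Search)
Solving: t(Help) = 3.5256, t(Cart) = 3.8462, t(Search) = 3.4936.
Expected clicks from Help to Home: 3.5256.

3.5256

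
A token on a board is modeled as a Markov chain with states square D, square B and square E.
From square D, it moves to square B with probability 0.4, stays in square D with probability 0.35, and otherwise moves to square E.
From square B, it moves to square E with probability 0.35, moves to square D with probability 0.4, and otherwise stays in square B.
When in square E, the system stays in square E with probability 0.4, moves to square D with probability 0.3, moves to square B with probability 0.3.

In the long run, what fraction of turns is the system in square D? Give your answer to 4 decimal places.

0.3494

Let the stationary distribution be π with π = πP and π_1 + π_2 + π_3 = 1.
π_1 = 0.35·π_1 + 0.4·π_2 + 0.3·π_3
π_2 = 0.4·π_1 + 0.25·π_2 + 0.3·π_3
Solving with the normalization constraint gives π = (0.3494, 0.3190, 0.3316).
So the stationary probability of square D is 0.3494.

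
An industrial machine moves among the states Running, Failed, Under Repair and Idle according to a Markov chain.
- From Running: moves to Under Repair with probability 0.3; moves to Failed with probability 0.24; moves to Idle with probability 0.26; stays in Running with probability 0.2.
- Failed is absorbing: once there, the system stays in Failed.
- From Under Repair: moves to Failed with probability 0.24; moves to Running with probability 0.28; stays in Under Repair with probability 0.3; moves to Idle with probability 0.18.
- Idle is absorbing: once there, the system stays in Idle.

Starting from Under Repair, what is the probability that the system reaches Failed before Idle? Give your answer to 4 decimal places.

Let h(s) be the probability of absorption at Failed starting from transient state s. Then h(Failed) = 1 and h(Idle) = 0. By first-step analysis:
h(Running) = 0.2·h(Running) + 0.24·1 + 0.3·h(Under Repair) + 0.26·0
h(Under Repair) = 0.28·h(Running) + 0.24·1 + 0.3·h(Under Repair) + 0.18·0
Solving: h(Running) = 0.5042, h(Under Repair) = 0.5445.
Starting from Under Repair, the probability is 0.5445.

0.5445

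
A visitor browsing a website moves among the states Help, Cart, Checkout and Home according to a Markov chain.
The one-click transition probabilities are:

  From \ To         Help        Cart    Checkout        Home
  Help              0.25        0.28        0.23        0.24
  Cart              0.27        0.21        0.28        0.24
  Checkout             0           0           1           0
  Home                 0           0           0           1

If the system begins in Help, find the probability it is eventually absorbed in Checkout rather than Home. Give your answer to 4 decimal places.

0.5032

Let h(s) be the probability of absorption at Checkout starting from transient state s. Then h(Checkout) = 1 and h(Home) = 0. By first-step analysis:
h(Help) = 0.25·h(Help) + 0.28·h(Cart) + 0.23·1 + 0.24·0
h(Cart) = 0.27·h(Help) + 0.21·h(Cart) + 0.28·1 + 0.24·0
Solving: h(Help) = 0.5032, h(Cart) = 0.5264.
Starting from Help, the probability is 0.5032.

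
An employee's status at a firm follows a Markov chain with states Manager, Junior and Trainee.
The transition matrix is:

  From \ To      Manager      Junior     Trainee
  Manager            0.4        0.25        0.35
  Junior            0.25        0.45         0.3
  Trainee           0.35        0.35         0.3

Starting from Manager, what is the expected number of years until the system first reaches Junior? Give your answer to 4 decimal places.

Let t(s) be the expected number of years to first reach Junior from state s, with t(Junior) = 0. Conditioning on the first year:
t(Manager) = 1 + 0.4·t(Manager) + 0.35·t(Trainee)
t(Trainee) = 1 + 0.35·t(Manager) + 0.3·t(Trainee)
Solving: t(Manager) = 3.5294, t(Trainee) = 3.1933.
Expected years from Manager to Junior: 3.5294.

3.5294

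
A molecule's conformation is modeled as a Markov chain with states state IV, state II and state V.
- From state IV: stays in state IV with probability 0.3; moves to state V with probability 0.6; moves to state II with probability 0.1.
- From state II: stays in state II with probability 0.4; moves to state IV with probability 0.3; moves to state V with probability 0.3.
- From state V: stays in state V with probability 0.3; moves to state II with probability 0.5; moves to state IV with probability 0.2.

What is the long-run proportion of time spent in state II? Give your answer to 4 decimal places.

0.3592

Let the stationary distribution be π with π = πP and π_1 + π_2 + π_3 = 1.
π_1 = 0.3·π_1 + 0.3·π_2 + 0.2·π_3
π_2 = 0.1·π_1 + 0.4·π_2 + 0.5·π_3
Solving with the normalization constraint gives π = (0.2621, 0.3592, 0.3786).
So the stationary probability of state II is 0.3592.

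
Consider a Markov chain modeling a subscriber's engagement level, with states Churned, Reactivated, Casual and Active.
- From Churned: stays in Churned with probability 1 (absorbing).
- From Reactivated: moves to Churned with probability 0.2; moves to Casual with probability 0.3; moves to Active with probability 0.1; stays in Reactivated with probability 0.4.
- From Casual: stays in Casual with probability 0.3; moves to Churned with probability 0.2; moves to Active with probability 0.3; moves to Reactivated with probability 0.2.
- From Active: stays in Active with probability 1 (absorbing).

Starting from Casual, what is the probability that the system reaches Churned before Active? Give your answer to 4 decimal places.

0.4444

Let h(s) be the probability of absorption at Churned starting from transient state s. Then h(Churned) = 1 and h(Active) = 0. By first-step analysis:
h(Reactivated) = 0.2·1 + 0.4·h(Reactivated) + 0.3·h(Casual) + 0.1·0
h(Casual) = 0.2·1 + 0.2·h(Reactivated) + 0.3·h(Casual) + 0.3·0
Solving: h(Reactivated) = 0.5556, h(Casual) = 0.4444.
Starting from Casual, the probability is 0.4444.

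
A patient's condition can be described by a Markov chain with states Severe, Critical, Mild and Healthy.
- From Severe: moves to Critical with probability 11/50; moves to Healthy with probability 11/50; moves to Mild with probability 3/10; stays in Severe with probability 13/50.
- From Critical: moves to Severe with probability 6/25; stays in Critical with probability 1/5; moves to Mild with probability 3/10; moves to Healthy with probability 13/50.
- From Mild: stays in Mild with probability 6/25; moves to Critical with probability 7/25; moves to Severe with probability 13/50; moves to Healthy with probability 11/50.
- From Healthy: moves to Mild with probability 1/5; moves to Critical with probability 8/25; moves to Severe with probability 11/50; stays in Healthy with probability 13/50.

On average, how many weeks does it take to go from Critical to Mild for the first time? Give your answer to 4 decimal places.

Let t(s) be the expected number of weeks to first reach Mild from state s, with t(Mild) = 0. Conditioning on the first week:
t(Severe) = 1 + 0.26·t(Severe) + 0.22·t(Critical) + 0.22·t(Healthy)
t(Critical) = 1 + 0.24·t(Severe) + 0.2·t(Critical) + 0.26·t(Healthy)
t(Healthy) = 1 + 0.22·t(Severe) + 0.32·t(Critical) + 0.26·t(Healthy)
Solving: t(Severe) = 3.6220, t(Critical) = 3.6369, t(Healthy) = 4.0009.
Expected weeks from Critical to Mild: 3.6369.

3.6369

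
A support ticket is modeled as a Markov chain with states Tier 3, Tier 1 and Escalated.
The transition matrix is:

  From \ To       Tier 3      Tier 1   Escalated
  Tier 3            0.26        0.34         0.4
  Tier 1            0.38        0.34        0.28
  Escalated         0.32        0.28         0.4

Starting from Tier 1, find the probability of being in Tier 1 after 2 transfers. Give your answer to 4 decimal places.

0.3232

Sum over the intermediate state after 1 transfer:
P = P(Tier 1→Tier 3)·P(Tier 3→Tier 1) + P(Tier 1→Tier 1)·P(Tier 1→Tier 1) + P(Tier 1→Escalated)·P(Escalated→Tier 1)
  = 0.38×0.34 + 0.34×0.34 + 0.28×0.28
  = 0.1292 + 0.1156 + 0.0784 = 0.3232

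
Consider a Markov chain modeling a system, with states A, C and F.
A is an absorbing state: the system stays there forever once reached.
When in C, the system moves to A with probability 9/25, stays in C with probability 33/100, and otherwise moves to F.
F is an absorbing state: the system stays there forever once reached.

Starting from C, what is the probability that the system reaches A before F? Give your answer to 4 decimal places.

0.5373

Let h(s) be the probability of absorption at A starting from transient state s. Then h(A) = 1 and h(F) = 0. By first-step analysis:
h(C) = 0.36·1 + 0.33·h(C) + 0.31·0
Solving: h(C) = 0.5373.
Starting from C, the probability is 0.5373.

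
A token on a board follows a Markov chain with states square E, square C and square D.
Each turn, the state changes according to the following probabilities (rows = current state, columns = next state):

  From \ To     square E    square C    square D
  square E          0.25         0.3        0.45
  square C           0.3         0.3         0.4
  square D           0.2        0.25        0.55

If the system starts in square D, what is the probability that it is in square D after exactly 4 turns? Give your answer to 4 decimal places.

0.4848

Propagate the distribution vector 4 turns from square D.
After 0 turns: (0.0000, 0.0000, 1.0000)
After 1 turn: (0.2000, 0.2500, 0.5500)
After 2 turns: (0.2350, 0.2725, 0.4925)
After 3 turns: (0.2390, 0.2754, 0.4856)
After 4 turns: (0.2395, 0.2757, 0.4848)
P(in square D after 4 turns) = 0.4848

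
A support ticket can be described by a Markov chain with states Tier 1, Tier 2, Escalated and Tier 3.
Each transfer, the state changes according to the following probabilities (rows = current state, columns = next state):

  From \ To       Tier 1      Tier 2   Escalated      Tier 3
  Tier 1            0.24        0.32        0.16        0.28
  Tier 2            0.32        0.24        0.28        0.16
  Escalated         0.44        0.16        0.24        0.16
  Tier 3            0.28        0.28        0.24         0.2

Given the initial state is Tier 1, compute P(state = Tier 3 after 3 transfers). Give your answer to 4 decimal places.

0.2051

Propagate the distribution vector 3 transfers from Tier 1.
After 0 transfers: (1.0000, 0.0000, 0.0000, 0.0000)
After 1 transfer: (0.2400, 0.3200, 0.1600, 0.2800)
After 2 transfers: (0.3088, 0.2576, 0.2336, 0.2000)
After 3 transfers: (0.3153, 0.2540, 0.2256, 0.2051)
P(in Tier 3 after 3 transfers) = 0.2051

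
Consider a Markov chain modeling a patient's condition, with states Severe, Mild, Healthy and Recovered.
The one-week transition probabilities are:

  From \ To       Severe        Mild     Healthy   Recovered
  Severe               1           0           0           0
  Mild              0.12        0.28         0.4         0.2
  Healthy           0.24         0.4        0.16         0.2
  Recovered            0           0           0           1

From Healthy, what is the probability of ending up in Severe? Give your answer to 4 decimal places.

0.4964

Let h(s) be the probability of absorption at Severe starting from transient state s. Then h(Severe) = 1 and h(Recovered) = 0. By first-step analysis:
h(Mild) = 0.12·1 + 0.28·h(Mild) + 0.4·h(Healthy) + 0.2·0
h(Healthy) = 0.24·1 + 0.4·h(Mild) + 0.16·h(Healthy) + 0.2·0
Solving: h(Mild) = 0.4424, h(Healthy) = 0.4964.
Starting from Healthy, the probability is 0.4964.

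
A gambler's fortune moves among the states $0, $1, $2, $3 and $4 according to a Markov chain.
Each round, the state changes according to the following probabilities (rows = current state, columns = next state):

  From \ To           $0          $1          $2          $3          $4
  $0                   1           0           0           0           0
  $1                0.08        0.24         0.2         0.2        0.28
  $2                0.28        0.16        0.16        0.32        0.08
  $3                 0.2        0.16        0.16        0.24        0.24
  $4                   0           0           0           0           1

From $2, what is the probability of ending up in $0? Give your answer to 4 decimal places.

0.5837

Let h(s) be the probability of absorption at $0 starting from transient state s. Then h($0) = 1 and h($4) = 0. By first-step analysis:
h($1) = 0.08·1 + 0.24·h($1) + 0.2·h($2) + 0.2·h($3) + 0.28·0
h($2) = 0.28·1 + 0.16·h($1) + 0.16·h($2) + 0.32·h($3) + 0.08·0
h($3) = 0.2·1 + 0.16·h($1) + 0.16·h($2) + 0.24·h($3) + 0.24·0
Solving: h($1) = 0.3816, h($2) = 0.5837, h($3) = 0.4664.
Starting from $2, the probability is 0.5837.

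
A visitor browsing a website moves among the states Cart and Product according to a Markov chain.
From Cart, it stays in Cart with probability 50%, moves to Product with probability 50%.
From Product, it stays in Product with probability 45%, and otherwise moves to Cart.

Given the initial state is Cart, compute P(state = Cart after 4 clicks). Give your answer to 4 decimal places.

Propagate the distribution vector 4 clicks from Cart.
After 0 clicks: (1.0000, 0.0000)
After 1 click: (0.5000, 0.5000)
After 2 clicks: (0.5250, 0.4750)
After 3 clicks: (0.5238, 0.4763)
After 4 clicks: (0.5238, 0.4762)
P(in Cart after 4 clicks) = 0.5238

0.5238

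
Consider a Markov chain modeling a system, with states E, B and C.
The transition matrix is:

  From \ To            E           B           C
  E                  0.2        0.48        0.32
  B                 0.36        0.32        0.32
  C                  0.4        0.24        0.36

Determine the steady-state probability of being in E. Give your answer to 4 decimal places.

0.3218

Let the stationary distribution be π with π = πP and π_1 + π_2 + π_3 = 1.
π_1 = 0.2·π_1 + 0.36·π_2 + 0.4·π_3
π_2 = 0.48·π_1 + 0.32·π_2 + 0.24·π_3
Solving with the normalization constraint gives π = (0.3218, 0.3448, 0.3333).
So the stationary probability of E is 0.3218.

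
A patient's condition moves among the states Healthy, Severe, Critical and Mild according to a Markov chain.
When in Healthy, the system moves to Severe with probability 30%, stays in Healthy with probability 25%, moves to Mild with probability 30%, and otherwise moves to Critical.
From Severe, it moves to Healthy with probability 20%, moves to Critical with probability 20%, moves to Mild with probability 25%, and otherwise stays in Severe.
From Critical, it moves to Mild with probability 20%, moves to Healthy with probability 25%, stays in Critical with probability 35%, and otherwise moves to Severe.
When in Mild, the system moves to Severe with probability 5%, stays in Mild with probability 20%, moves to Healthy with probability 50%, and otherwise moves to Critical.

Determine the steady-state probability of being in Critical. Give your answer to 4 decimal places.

0.2319

Let the stationary distribution be π with π = πP and π_1 + π_2 + π_3 + π_4 = 1.
π_1 = 0.25·π_1 + 0.2·π_2 + 0.25·π_3 + 0.5·π_4
π_2 = 0.3·π_1 + 0.35·π_2 + 0.2·π_3 + 0.05·π_4
π_3 = 0.15·π_1 + 0.2·π_2 + 0.35·π_3 + 0.25·π_4
Solving with the normalization constraint gives π = (0.2989, 0.2279, 0.2319, 0.2413).
So the stationary probability of Critical is 0.2319.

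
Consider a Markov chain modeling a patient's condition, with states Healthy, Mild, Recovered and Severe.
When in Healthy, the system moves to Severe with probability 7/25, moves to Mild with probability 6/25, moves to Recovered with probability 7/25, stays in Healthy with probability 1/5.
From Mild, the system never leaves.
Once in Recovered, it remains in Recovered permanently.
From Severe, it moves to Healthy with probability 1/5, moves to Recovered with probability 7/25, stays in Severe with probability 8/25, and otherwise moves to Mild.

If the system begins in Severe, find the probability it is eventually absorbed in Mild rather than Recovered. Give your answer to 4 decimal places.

0.4262

Let h(s) be the probability of absorption at Mild starting from transient state s. Then h(Mild) = 1 and h(Recovered) = 0. By first-step analysis:
h(Healthy) = 0.2·h(Healthy) + 0.24·1 + 0.28·0 + 0.28·h(Severe)
h(Severe) = 0.2·h(Healthy) + 0.2·1 + 0.28·0 + 0.32·h(Severe)
Solving: h(Healthy) = 0.4492, h(Severe) = 0.4262.
Starting from Severe, the probability is 0.4262.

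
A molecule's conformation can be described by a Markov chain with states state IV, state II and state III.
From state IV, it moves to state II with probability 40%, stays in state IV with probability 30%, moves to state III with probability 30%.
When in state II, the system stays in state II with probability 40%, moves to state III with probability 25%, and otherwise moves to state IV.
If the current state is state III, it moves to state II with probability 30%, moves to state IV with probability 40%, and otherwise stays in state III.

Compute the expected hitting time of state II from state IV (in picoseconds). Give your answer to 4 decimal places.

2.7027

Let t(s) be the expected number of picoseconds to first reach state II from state s, with t(state II) = 0. Conditioning on the first picosecond:
t(state IV) = 1 + 0.3·t(state IV) + 0.3·t(state III)
t(state III) = 1 + 0.4·t(state IV) + 0.3·t(state III)
Solving: t(state IV) = 2.7027, t(state III) = 2.9730.
Expected picoseconds from state IV to state II: 2.7027.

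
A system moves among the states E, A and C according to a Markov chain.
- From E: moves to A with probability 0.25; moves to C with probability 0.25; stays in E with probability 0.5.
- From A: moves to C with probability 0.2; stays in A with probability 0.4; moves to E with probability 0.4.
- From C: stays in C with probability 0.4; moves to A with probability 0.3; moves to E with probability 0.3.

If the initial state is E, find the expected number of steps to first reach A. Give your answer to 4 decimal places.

Let t(s) be the expected number of steps to first reach A from state s, with t(A) = 0. Conditioning on the first step:
t(E) = 1 + 0.5·t(E) + 0.25·t(C)
t(C) = 1 + 0.3·t(E) + 0.4·t(C)
Solving: t(E) = 3.7778, t(C) = 3.5556.
Expected steps from E to A: 3.7778.

3.7778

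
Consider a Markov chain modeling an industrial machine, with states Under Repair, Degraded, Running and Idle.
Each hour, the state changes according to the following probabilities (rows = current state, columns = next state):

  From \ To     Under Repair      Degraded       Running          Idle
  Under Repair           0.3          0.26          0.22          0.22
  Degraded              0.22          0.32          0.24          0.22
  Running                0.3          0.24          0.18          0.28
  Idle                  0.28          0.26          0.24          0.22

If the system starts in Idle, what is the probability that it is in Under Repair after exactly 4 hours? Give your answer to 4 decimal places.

Propagate the distribution vector 4 hours from Idle.
After 0 hours: (0.0000, 0.0000, 0.0000, 1.0000)
After 1 hour: (0.2800, 0.2600, 0.2400, 0.2200)
After 2 hours: (0.2748, 0.2708, 0.2200, 0.2344)
After 3 hours: (0.2736, 0.2718, 0.2213, 0.2332)
After 4 hours: (0.2736, 0.2719, 0.2212, 0.2333)
P(in Under Repair after 4 hours) = 0.2736

0.2736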